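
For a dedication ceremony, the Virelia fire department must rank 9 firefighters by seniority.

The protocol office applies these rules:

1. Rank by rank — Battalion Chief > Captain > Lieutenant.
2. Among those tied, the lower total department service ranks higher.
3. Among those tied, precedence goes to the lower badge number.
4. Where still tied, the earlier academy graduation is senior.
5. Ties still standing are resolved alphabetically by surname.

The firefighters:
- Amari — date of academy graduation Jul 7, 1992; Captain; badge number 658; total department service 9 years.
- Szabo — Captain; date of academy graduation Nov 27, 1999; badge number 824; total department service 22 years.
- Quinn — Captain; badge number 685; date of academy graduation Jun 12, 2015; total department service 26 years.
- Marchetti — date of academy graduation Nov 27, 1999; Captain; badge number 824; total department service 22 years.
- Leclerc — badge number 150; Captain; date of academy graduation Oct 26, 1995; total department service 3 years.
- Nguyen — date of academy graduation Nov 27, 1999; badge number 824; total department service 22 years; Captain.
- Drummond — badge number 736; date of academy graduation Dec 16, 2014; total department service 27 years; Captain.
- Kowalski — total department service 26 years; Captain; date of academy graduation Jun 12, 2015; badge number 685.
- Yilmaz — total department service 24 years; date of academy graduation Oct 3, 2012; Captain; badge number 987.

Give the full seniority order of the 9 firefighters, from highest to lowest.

By rank: Leclerc, Amari, Marchetti, Nguyen, Szabo, Yilmaz, Kowalski, Quinn and Drummond (Captain).
Among Leclerc, Amari, Marchetti, Nguyen, Szabo, Yilmaz, Kowalski, Quinn and Drummond, by total department service (lower first): Leclerc (3 years) before Amari (9 years) before Marchetti, Nguyen and Szabo (22 years) before Yilmaz (24 years) before Kowalski and Quinn (26 years) before Drummond (27 years).
Marchetti, Nguyen and Szabo all have badge number 824, so the next rule applies.
Marchetti, Nguyen and Szabo all have date of academy graduation Nov 27, 1999, so the next rule applies.
Among Marchetti, Nguyen and Szabo, alphabetically by surname: Marchetti before Nguyen before Szabo.
Kowalski and Quinn both have badge number 685, so the next rule applies.
Kowalski and Quinn both have date of academy graduation Jun 12, 2015, so the next rule applies.
Among Kowalski and Quinn, alphabetically by surname: Kowalski before Quinn.
Full order: Leclerc, Amari, Marchetti, Nguyen, Szabo, Yilmaz, Kowalski, Quinn, Drummond.

Leclerc, Amari, Marchetti, Nguyen, Szabo, Yilmaz, Kowalski, Quinn, Drummond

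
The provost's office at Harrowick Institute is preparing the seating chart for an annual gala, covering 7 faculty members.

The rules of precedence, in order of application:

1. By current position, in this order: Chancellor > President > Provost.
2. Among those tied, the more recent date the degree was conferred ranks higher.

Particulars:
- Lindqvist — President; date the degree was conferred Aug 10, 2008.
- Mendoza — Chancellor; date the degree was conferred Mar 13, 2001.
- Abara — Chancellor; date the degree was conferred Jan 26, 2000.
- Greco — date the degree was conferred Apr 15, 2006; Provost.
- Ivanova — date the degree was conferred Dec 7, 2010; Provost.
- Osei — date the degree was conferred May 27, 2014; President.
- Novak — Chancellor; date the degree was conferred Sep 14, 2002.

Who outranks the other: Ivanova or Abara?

By current position: Novak, Mendoza and Abara (Chancellor); then Osei and Lindqvist (President); then Ivanova and Greco (Provost).
Among Novak, Mendoza and Abara, by date the degree was conferred (later first): Novak (Sep 14, 2002) before Mendoza (Mar 13, 2001) before Abara (Jan 26, 2000).
Among Osei and Lindqvist, by date the degree was conferred (later first): Osei (May 27, 2014) before Lindqvist (Aug 10, 2008).
Among Ivanova and Greco, by date the degree was conferred (later first): Ivanova (Dec 7, 2010) before Greco (Apr 15, 2006).
So Abara takes precedence.

Abara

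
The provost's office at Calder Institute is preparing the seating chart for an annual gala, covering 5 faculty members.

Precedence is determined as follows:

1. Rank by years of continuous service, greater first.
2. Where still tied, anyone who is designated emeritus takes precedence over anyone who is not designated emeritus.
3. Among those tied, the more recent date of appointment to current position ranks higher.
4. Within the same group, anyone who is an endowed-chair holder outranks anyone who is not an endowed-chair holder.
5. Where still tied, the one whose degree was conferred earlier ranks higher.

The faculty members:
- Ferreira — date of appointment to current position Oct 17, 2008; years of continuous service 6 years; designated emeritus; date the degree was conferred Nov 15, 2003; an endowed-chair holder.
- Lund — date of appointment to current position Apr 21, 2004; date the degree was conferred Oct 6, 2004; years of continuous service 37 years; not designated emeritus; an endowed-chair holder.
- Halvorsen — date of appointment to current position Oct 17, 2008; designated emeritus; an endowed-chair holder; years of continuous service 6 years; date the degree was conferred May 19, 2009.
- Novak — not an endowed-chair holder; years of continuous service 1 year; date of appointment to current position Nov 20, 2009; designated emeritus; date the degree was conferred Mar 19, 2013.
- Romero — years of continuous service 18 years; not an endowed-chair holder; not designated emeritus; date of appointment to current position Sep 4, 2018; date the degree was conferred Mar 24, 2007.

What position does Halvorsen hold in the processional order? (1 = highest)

4

By years of continuous service (higher first): Lund (37 years); then Romero (18 years); then Ferreira and Halvorsen (both 6 years); then Novak (1 year).
Ferreira and Halvorsen are each designated emeritus, so the next rule applies.
Ferreira and Halvorsen both have date of appointment to current position Oct 17, 2008, so the next rule applies.
Ferreira and Halvorsen are each an endowed-chair holder, so the next rule applies.
Among Ferreira and Halvorsen, by date the degree was conferred (earlier first): Ferreira (Nov 15, 2003) before Halvorsen (May 19, 2009).
Order: Lund, Romero, Ferreira, Halvorsen, Novak. So position 4.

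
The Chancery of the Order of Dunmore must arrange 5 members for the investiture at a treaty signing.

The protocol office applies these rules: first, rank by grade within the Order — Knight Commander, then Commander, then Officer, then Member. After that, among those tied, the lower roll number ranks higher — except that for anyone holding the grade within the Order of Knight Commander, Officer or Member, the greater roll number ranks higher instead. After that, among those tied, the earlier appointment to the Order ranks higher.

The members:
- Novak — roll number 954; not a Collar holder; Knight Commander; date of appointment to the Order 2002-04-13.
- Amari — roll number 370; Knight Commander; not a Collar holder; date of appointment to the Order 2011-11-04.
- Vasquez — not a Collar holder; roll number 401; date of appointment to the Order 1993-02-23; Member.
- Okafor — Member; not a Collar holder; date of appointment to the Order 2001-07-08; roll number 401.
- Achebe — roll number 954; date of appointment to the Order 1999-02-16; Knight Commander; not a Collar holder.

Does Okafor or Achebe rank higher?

Achebe

By grade within the Order: Achebe, Novak and Amari (Knight Commander); then Vasquez and Okafor (Member).
Among Achebe, Novak and Amari, by roll number (higher first) (reversed rule for this group): Achebe and Novak (954) before Amari (370).
Among Achebe and Novak, by date of appointment to the Order (earlier first): Achebe (1999-02-16) before Novak (2002-04-13).
Vasquez and Okafor both have roll number 401, so the next rule applies.
Among Vasquez and Okafor, by date of appointment to the Order (earlier first): Vasquez (1993-02-23) before Okafor (2001-07-08).
So Achebe takes precedence.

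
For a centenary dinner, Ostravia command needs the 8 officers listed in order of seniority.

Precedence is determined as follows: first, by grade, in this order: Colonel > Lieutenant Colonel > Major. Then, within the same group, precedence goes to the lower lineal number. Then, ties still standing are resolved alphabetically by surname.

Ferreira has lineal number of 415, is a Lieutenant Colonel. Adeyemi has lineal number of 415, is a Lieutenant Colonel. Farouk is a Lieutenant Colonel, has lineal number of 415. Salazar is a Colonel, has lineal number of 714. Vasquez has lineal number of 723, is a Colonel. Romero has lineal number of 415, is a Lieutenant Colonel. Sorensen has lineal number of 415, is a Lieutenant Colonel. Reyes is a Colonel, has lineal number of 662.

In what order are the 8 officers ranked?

By grade: Reyes, Salazar and Vasquez (Colonel); then Adeyemi, Farouk, Ferreira, Romero and Sorensen (Lieutenant Colonel).
Among Reyes, Salazar and Vasquez, by lineal number (lower first): Reyes (662) before Salazar (714) before Vasquez (723).
Adeyemi, Farouk, Ferreira, Romero and Sorensen all have lineal number 415, so the next rule applies.
Among Adeyemi, Farouk, Ferreira, Romero and Sorensen, alphabetically by surname: Adeyemi before Farouk before Ferreira before Romero before Sorensen.
Full order: Reyes, Salazar, Vasquez, Adeyemi, Farouk, Ferreira, Romero, Sorensen.

Reyes, Salazar, Vasquez, Adeyemi, Farouk, Ferreira, Romero, Sorensen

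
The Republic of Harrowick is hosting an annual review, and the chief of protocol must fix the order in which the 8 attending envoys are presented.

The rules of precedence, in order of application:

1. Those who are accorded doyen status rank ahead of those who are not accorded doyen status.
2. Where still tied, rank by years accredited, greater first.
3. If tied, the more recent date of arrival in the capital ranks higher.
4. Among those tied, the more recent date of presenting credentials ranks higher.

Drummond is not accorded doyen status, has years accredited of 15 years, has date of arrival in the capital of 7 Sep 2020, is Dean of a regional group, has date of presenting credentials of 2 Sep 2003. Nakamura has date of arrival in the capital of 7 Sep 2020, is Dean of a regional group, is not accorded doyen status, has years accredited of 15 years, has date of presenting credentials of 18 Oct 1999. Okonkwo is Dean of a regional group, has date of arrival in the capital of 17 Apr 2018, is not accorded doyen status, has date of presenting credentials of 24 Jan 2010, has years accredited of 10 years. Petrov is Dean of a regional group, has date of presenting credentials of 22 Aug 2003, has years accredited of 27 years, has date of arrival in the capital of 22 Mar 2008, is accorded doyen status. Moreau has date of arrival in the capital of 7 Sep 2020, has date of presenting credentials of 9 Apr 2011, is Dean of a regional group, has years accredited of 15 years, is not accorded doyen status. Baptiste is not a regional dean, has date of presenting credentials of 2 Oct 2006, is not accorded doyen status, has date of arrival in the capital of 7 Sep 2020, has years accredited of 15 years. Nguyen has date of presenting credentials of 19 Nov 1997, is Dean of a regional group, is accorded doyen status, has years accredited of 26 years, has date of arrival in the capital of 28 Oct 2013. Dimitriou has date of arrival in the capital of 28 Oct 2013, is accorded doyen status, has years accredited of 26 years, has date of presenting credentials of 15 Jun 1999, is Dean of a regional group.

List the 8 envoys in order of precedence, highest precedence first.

Petrov, Dimitriou, Nguyen, Moreau, Baptiste, Drummond, Nakamura, Okonkwo

By the first rule: Petrov, Dimitriou and Nguyen (each accorded doyen status); then Moreau, Baptiste, Drummond, Nakamura and Okonkwo (each not accorded doyen status).
Among Petrov, Dimitriou and Nguyen, by years accredited (higher first): Petrov (27 years) before Dimitriou and Nguyen (26 years).
Dimitriou and Nguyen both have date of arrival in the capital 28 Oct 2013, so the next rule applies.
Among Dimitriou and Nguyen, by date of presenting credentials (later first): Dimitriou (15 Jun 1999) before Nguyen (19 Nov 1997).
Among Moreau, Baptiste, Drummond, Nakamura and Okonkwo, by years accredited (higher first): Moreau, Baptiste, Drummond and Nakamura (15 years) before Okonkwo (10 years).
Moreau, Baptiste, Drummond and Nakamura all have date of arrival in the capital 7 Sep 2020, so the next rule applies.
Among Moreau, Baptiste, Drummond and Nakamura, by date of presenting credentials (later first): Moreau (9 Apr 2011) before Baptiste (2 Oct 2006) before Drummond (2 Sep 2003) before Nakamura (18 Oct 1999).
Full order: Petrov, Dimitriou, Nguyen, Moreau, Baptiste, Drummond, Nakamura, Okonkwo.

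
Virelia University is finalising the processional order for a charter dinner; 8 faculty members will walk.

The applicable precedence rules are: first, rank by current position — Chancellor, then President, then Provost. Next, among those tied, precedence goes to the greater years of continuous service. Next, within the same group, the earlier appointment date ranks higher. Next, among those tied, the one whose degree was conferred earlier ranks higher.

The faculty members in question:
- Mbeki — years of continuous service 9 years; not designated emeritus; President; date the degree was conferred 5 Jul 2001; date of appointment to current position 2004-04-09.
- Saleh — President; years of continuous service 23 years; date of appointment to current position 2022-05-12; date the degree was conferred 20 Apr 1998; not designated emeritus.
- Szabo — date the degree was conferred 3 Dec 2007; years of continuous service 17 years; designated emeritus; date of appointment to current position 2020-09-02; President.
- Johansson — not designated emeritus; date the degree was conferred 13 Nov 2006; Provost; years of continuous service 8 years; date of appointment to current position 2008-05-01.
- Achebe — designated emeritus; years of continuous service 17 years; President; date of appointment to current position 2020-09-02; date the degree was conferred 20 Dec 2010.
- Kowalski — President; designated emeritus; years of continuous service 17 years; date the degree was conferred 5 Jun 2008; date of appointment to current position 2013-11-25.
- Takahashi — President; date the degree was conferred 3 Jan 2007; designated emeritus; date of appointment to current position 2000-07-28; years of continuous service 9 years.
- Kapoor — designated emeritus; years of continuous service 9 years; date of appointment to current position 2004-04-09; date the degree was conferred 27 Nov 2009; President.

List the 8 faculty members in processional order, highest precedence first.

By current position: Saleh, Kowalski, Szabo, Achebe, Takahashi, Mbeki and Kapoor (President); then Johansson (Provost).
Among Saleh, Kowalski, Szabo, Achebe, Takahashi, Mbeki and Kapoor, by years of continuous service (higher first): Saleh (23 years) before Kowalski, Szabo and Achebe (17 years) before Takahashi, Mbeki and Kapoor (9 years).
Among Kowalski, Szabo and Achebe, by date of appointment to current position (earlier first): Kowalski (2013-11-25) before Szabo and Achebe (2020-09-02).
Among Szabo and Achebe, by date the degree was conferred (earlier first): Szabo (3 Dec 2007) before Achebe (20 Dec 2010).
Among Takahashi, Mbeki and Kapoor, by date of appointment to current position (earlier first): Takahashi (2000-07-28) before Mbeki and Kapoor (2004-04-09).
Among Mbeki and Kapoor, by date the degree was conferred (earlier first): Mbeki (5 Jul 2001) before Kapoor (27 Nov 2009).
Full order: Saleh, Kowalski, Szabo, Achebe, Takahashi, Mbeki, Kapoor, Johansson.

Saleh, Kowalski, Szabo, Achebe, Takahashi, Mbeki, Kapoor, Johansson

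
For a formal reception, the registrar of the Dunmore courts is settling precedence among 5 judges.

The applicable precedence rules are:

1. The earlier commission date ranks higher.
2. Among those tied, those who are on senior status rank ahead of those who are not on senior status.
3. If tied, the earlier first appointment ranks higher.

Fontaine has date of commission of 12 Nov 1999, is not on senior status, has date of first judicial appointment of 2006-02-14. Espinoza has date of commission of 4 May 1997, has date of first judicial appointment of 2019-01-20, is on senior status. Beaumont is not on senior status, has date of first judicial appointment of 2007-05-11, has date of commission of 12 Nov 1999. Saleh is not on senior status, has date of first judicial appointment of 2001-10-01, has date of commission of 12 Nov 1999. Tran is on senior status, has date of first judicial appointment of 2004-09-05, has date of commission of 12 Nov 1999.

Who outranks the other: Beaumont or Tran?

By date of commission (earlier first): Espinoza (4 May 1997); then Tran, Saleh, Fontaine and Beaumont (each 12 Nov 1999).
Among Tran, Saleh, Fontaine and Beaumont, on senior status before not on senior status: Tran (on senior status) before Saleh, Fontaine and Beaumont (not on senior status).
Among Saleh, Fontaine and Beaumont, by date of first judicial appointment (earlier first): Saleh (2001-10-01) before Fontaine (2006-02-14) before Beaumont (2007-05-11).
So Tran takes precedence.

Tran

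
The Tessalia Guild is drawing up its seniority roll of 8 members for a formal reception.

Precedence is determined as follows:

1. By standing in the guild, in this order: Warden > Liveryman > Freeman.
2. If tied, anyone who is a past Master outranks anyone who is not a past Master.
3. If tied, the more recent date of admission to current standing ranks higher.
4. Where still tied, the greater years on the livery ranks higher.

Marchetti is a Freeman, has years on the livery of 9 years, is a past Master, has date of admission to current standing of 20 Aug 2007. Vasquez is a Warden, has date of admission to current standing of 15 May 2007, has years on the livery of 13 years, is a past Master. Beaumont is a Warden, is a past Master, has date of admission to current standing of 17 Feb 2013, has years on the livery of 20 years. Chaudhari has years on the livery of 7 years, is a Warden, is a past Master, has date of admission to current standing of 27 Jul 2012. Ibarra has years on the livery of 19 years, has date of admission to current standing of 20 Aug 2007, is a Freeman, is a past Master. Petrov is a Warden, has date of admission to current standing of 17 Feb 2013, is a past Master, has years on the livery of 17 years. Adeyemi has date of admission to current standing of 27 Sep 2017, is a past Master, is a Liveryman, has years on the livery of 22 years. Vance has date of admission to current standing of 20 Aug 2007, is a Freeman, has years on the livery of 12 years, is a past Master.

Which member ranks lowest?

Marchetti

By standing in the guild: Beaumont, Petrov, Chaudhari and Vasquez (Warden); then Adeyemi (Liveryman); then Ibarra, Vance and Marchetti (Freeman).
Beaumont, Petrov, Chaudhari and Vasquez are each a past Master, so the next rule applies.
Among Beaumont, Petrov, Chaudhari and Vasquez, by date of admission to current standing (later first): Beaumont and Petrov (17 Feb 2013) before Chaudhari (27 Jul 2012) before Vasquez (15 May 2007).
Among Beaumont and Petrov, by years on the livery (higher first): Beaumont (20 years) before Petrov (17 years).
Ibarra, Vance and Marchetti are each a past Master, so the next rule applies.
Ibarra, Vance and Marchetti all have date of admission to current standing 20 Aug 2007, so the next rule applies.
Among Ibarra, Vance and Marchetti, by years on the livery (higher first): Ibarra (19 years) before Vance (12 years) before Marchetti (9 years).
Order: Beaumont, Petrov, Chaudhari, Vasquez, Adeyemi, Ibarra, Vance, Marchetti.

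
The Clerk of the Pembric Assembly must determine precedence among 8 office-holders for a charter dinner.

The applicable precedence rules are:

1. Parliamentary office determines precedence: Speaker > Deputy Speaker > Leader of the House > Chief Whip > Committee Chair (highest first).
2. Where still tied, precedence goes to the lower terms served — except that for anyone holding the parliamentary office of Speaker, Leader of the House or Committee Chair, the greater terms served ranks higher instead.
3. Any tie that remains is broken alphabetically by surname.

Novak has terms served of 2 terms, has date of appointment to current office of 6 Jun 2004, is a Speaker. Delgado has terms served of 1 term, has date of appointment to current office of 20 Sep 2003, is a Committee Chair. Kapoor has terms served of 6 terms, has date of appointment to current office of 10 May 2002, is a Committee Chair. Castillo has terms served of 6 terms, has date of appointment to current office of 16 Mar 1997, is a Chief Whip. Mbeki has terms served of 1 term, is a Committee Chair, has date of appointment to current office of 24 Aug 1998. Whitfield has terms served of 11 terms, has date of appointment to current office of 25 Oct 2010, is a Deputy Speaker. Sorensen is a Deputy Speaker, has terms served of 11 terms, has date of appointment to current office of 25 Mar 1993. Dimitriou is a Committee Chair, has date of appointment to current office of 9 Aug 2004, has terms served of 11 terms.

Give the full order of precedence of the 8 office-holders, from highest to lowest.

By parliamentary office: Novak (Speaker); then Sorensen and Whitfield (Deputy Speaker); then Castillo (Chief Whip); then Dimitriou, Kapoor, Delgado and Mbeki (Committee Chair).
Sorensen and Whitfield both have terms served 11 terms, so the next rule applies.
Among Sorensen and Whitfield, alphabetically by surname: Sorensen before Whitfield.
Among Dimitriou, Kapoor, Delgado and Mbeki, by terms served (higher first) (reversed rule for this group): Dimitriou (11 terms) before Kapoor (6 terms) before Delgado and Mbeki (1 term).
Among Delgado and Mbeki, alphabetically by surname: Delgado before Mbeki.
Full order: Novak, Sorensen, Whitfield, Castillo, Dimitriou, Kapoor, Delgado, Mbeki.

Novak, Sorensen, Whitfield, Castillo, Dimitriou, Kapoor, Delgado, Mbeki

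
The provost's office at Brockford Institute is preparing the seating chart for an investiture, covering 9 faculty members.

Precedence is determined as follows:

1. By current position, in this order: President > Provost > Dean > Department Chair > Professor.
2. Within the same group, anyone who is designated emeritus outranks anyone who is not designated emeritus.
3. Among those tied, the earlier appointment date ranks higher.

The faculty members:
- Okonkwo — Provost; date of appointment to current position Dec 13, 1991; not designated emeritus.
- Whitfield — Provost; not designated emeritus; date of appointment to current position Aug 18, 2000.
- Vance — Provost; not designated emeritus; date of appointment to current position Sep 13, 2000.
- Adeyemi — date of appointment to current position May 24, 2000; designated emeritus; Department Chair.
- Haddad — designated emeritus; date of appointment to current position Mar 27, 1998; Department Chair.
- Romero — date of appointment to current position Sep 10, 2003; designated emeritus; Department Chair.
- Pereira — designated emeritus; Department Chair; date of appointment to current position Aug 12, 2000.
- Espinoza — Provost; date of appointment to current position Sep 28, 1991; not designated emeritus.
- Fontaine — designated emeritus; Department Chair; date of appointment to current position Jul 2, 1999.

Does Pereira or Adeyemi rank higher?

By current position: Espinoza, Okonkwo, Whitfield and Vance (Provost); then Haddad, Fontaine, Adeyemi, Pereira and Romero (Department Chair).
Espinoza, Okonkwo, Whitfield and Vance are each not designated emeritus, so the next rule applies.
Among Espinoza, Okonkwo, Whitfield and Vance, by date of appointment to current position (earlier first): Espinoza (Sep 28, 1991) before Okonkwo (Dec 13, 1991) before Whitfield (Aug 18, 2000) before Vance (Sep 13, 2000).
Haddad, Fontaine, Adeyemi, Pereira and Romero are each designated emeritus, so the next rule applies.
Among Haddad, Fontaine, Adeyemi, Pereira and Romero, by date of appointment to current position (earlier first): Haddad (Mar 27, 1998) before Fontaine (Jul 2, 1999) before Adeyemi (May 24, 2000) before Pereira (Aug 12, 2000) before Romero (Sep 10, 2003).
So Adeyemi takes precedence.

Adeyemi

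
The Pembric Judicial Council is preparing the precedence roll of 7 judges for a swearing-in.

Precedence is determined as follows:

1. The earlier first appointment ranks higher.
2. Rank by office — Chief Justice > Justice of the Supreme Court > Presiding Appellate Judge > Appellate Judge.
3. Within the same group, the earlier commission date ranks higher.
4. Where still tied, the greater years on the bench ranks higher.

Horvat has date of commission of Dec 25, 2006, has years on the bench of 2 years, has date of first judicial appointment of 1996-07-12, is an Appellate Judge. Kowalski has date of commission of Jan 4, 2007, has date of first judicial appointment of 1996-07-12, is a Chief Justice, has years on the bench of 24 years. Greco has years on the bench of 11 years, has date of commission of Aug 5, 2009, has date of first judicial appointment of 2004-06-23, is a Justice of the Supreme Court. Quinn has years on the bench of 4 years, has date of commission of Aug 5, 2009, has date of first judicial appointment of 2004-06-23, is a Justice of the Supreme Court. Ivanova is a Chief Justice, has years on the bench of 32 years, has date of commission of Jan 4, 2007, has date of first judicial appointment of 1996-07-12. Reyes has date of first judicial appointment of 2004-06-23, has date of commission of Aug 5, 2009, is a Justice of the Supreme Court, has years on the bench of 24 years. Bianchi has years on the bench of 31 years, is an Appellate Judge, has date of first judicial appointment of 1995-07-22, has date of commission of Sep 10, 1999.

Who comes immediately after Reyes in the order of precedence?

Greco

By date of first judicial appointment (earlier first): Bianchi (1995-07-22); then Ivanova, Kowalski and Horvat (each 1996-07-12); then Reyes, Greco and Quinn (each 2004-06-23).
Among Ivanova, Kowalski and Horvat, by office: Ivanova and Kowalski (Chief Justice) before Horvat (Appellate Judge).
Ivanova and Kowalski both have date of commission Jan 4, 2007, so the next rule applies.
Among Ivanova and Kowalski, by years on the bench (higher first): Ivanova (32 years) before Kowalski (24 years).
Reyes, Greco and Quinn are each Justice of the Supreme Court, so the next rule applies.
Reyes, Greco and Quinn all have date of commission Aug 5, 2009, so the next rule applies.
Among Reyes, Greco and Quinn, by years on the bench (higher first): Reyes (24 years) before Greco (11 years) before Quinn (4 years).
Order: Bianchi, Ivanova, Kowalski, Horvat, Reyes, Greco, Quinn.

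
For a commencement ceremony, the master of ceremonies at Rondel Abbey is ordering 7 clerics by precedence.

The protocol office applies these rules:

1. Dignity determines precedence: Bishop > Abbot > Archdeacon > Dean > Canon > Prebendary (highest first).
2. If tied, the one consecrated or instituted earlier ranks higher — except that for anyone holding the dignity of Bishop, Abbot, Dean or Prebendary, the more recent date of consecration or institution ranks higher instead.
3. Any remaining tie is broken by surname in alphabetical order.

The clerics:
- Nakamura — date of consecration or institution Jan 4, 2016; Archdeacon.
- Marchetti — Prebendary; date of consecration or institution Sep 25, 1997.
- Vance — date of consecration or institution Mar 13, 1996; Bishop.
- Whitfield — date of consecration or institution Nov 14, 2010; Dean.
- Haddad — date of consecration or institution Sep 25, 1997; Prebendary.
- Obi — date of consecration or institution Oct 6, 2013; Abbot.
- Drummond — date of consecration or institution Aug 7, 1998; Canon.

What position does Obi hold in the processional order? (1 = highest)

By dignity: Vance (Bishop); then Obi (Abbot); then Nakamura (Archdeacon); then Whitfield (Dean); then Drummond (Canon); then Haddad and Marchetti (Prebendary).
Haddad and Marchetti both have date of consecration or institution Sep 25, 1997, so the next rule applies.
Among Haddad and Marchetti, alphabetically by surname: Haddad before Marchetti.
Order: Vance, Obi, Nakamura, Whitfield, Drummond, Haddad, Marchetti. So position 2.

2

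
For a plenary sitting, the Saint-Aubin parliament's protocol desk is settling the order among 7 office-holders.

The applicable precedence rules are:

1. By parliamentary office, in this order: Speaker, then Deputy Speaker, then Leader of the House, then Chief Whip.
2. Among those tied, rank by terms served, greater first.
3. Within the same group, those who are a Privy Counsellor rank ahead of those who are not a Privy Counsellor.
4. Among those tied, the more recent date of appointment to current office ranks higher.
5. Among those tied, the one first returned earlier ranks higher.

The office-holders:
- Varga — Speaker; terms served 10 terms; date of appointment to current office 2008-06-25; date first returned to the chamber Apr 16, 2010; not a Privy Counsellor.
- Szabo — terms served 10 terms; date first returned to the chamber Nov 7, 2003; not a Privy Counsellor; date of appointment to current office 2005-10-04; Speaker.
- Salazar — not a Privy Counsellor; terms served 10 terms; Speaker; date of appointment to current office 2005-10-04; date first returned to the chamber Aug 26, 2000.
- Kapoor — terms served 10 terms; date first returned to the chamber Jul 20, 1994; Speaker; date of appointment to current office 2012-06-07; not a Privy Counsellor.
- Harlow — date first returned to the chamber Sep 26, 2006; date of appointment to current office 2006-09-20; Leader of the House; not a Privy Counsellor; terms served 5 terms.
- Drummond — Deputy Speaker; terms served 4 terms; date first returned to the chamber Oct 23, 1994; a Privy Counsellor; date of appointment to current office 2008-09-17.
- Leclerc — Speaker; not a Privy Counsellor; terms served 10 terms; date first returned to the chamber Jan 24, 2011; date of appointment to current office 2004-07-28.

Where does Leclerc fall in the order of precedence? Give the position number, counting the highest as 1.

5

By parliamentary office: Kapoor, Varga, Salazar, Szabo and Leclerc (Speaker); then Drummond (Deputy Speaker); then Harlow (Leader of the House).
Kapoor, Varga, Salazar, Szabo and Leclerc all have terms served 10 terms, so the next rule applies.
Kapoor, Varga, Salazar, Szabo and Leclerc are each not a Privy Counsellor, so the next rule applies.
Among Kapoor, Varga, Salazar, Szabo and Leclerc, by date of appointment to current office (later first): Kapoor (2012-06-07) before Varga (2008-06-25) before Salazar and Szabo (2005-10-04) before Leclerc (2004-07-28).
Among Salazar and Szabo, by date first returned to the chamber (earlier first): Salazar (Aug 26, 2000) before Szabo (Nov 7, 2003).
Order: Kapoor, Varga, Salazar, Szabo, Leclerc, Drummond, Harlow. So position 5.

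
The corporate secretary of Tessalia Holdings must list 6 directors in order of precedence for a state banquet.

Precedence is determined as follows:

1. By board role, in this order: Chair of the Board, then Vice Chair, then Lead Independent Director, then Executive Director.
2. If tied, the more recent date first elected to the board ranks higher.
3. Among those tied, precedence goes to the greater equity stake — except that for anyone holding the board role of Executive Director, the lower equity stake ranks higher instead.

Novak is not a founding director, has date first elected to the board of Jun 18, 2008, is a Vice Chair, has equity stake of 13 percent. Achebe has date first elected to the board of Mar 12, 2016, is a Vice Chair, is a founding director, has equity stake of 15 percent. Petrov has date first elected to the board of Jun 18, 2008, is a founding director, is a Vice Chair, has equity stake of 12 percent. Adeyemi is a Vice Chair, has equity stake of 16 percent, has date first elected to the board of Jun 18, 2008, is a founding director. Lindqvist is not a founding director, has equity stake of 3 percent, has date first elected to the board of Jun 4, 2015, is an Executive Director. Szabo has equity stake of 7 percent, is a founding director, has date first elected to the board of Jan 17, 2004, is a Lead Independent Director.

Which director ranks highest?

By board role: Achebe, Adeyemi, Novak and Petrov (Vice Chair); then Szabo (Lead Independent Director); then Lindqvist (Executive Director).
Among Achebe, Adeyemi, Novak and Petrov, by date first elected to the board (later first): Achebe (Mar 12, 2016) before Adeyemi, Novak and Petrov (Jun 18, 2008).
Among Adeyemi, Novak and Petrov, by equity stake (higher first): Adeyemi (16 percent) before Novak (13 percent) before Petrov (12 percent).
Order: Achebe, Adeyemi, Novak, Petrov, Szabo, Lindqvist.

Achebe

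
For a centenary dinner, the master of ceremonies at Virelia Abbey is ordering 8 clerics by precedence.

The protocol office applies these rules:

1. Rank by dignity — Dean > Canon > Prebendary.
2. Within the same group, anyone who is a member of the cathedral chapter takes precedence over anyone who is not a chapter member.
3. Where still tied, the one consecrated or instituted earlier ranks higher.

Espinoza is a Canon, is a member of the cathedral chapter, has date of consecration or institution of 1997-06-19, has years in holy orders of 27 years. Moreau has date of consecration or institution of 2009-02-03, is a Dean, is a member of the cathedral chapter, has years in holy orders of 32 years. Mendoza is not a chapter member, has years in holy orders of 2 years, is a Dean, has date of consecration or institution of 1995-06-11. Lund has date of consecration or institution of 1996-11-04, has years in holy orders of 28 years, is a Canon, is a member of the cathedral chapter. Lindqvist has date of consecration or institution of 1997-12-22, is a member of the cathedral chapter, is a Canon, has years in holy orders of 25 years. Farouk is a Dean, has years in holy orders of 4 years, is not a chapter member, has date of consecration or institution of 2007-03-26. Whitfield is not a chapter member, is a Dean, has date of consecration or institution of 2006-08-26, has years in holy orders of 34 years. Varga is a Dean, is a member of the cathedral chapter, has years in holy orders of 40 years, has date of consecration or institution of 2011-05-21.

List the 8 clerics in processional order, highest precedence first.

Moreau, Varga, Mendoza, Whitfield, Farouk, Lund, Espinoza, Lindqvist

By dignity: Moreau, Varga, Mendoza, Whitfield and Farouk (Dean); then Lund, Espinoza and Lindqvist (Canon).
Among Moreau, Varga, Mendoza, Whitfield and Farouk, a member of the cathedral chapter before not a chapter member: Moreau and Varga (a member of the cathedral chapter) before Mendoza, Whitfield and Farouk (not a chapter member).
Among Moreau and Varga, by date of consecration or institution (earlier first): Moreau (2009-02-03) before Varga (2011-05-21).
Among Mendoza, Whitfield and Farouk, by date of consecration or institution (earlier first): Mendoza (1995-06-11) before Whitfield (2006-08-26) before Farouk (2007-03-26).
Lund, Espinoza and Lindqvist are each a member of the cathedral chapter, so the next rule applies.
Among Lund, Espinoza and Lindqvist, by date of consecration or institution (earlier first): Lund (1996-11-04) before Espinoza (1997-06-19) before Lindqvist (1997-12-22).
Full order: Moreau, Varga, Mendoza, Whitfield, Farouk, Lund, Espinoza, Lindqvist.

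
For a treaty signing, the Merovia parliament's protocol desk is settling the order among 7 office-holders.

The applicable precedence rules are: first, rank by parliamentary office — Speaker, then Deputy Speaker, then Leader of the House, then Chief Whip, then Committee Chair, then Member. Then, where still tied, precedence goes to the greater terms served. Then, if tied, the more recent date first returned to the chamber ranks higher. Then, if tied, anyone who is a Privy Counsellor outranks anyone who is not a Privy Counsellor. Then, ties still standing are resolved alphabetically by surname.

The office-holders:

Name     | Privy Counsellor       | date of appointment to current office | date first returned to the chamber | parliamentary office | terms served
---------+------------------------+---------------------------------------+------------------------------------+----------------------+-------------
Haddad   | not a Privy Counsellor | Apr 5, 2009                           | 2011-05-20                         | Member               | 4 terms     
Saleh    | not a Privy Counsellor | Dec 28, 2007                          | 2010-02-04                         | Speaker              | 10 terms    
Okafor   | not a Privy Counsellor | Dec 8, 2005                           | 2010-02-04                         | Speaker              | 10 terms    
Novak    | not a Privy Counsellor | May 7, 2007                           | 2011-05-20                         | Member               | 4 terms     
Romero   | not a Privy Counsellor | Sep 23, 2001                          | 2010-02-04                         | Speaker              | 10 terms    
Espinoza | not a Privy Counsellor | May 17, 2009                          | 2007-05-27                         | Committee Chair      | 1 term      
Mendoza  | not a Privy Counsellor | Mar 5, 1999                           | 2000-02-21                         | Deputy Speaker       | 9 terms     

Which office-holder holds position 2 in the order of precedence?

By parliamentary office: Okafor, Romero and Saleh (Speaker); then Mendoza (Deputy Speaker); then Espinoza (Committee Chair); then Haddad and Novak (Member).
Okafor, Romero and Saleh all have terms served 10 terms, so the next rule applies.
Okafor, Romero and Saleh all have date first returned to the chamber 2010-02-04, so the next rule applies.
Okafor, Romero and Saleh are each not a Privy Counsellor, so the next rule applies.
Among Okafor, Romero and Saleh, alphabetically by surname: Okafor before Romero before Saleh.
Haddad and Novak both have terms served 4 terms, so the next rule applies.
Haddad and Novak both have date first returned to the chamber 2011-05-20, so the next rule applies.
Haddad and Novak are each not a Privy Counsellor, so the next rule applies.
Among Haddad and Novak, alphabetically by surname: Haddad before Novak.
Order: Okafor, Romero, Saleh, Mendoza, Espinoza, Haddad, Novak.

Romero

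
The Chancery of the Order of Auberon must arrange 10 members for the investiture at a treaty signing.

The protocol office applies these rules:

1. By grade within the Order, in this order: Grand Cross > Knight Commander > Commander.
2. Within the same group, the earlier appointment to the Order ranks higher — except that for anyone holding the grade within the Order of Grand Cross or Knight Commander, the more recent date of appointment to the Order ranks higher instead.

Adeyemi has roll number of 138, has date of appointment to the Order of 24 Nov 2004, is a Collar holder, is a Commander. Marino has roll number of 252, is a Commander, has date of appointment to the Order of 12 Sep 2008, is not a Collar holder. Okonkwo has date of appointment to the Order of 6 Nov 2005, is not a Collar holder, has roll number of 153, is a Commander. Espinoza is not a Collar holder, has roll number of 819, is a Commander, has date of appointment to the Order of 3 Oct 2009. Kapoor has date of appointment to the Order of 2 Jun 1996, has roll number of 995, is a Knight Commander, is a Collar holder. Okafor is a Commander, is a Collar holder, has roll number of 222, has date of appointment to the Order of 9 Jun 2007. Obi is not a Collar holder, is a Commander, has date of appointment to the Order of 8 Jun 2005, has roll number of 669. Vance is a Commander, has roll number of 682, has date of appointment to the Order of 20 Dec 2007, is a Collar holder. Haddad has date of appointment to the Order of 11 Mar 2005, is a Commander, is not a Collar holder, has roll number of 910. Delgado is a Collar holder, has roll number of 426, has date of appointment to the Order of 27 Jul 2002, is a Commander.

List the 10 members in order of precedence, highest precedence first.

By grade within the Order: Kapoor (Knight Commander); then Delgado, Adeyemi, Haddad, Obi, Okonkwo, Okafor, Vance, Marino and Espinoza (Commander).
Among Delgado, Adeyemi, Haddad, Obi, Okonkwo, Okafor, Vance, Marino and Espinoza, by date of appointment to the Order (earlier first): Delgado (27 Jul 2002) before Adeyemi (24 Nov 2004) before Haddad (11 Mar 2005) before Obi (8 Jun 2005) before Okonkwo (6 Nov 2005) before Okafor (9 Jun 2007) before Vance (20 Dec 2007) before Marino (12 Sep 2008) before Espinoza (3 Oct 2009).
Full order: Kapoor, Delgado, Adeyemi, Haddad, Obi, Okonkwo, Okafor, Vance, Marino, Espinoza.

Kapoor, Delgado, Adeyemi, Haddad, Obi, Okonkwo, Okafor, Vance, Marino, Espinoza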